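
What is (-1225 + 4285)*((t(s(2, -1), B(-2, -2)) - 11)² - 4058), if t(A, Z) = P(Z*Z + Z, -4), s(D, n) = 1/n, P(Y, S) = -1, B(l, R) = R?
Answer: -11976840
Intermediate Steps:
t(A, Z) = -1
(-1225 + 4285)*((t(s(2, -1), B(-2, -2)) - 11)² - 4058) = (-1225 + 4285)*((-1 - 11)² - 4058) = 3060*((-12)² - 4058) = 3060*(144 - 4058) = 3060*(-3914) = -11976840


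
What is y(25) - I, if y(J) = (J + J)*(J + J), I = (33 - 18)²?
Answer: 2275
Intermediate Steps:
I = 225 (I = 15² = 225)
y(J) = 4*J² (y(J) = (2*J)*(2*J) = 4*J²)
y(25) - I = 4*25² - 1*225 = 4*625 - 225 = 2500 - 225 = 2275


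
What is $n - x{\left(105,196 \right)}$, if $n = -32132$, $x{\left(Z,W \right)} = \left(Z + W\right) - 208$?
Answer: $-32225$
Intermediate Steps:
$x{\left(Z,W \right)} = -208 + W + Z$ ($x{\left(Z,W \right)} = \left(W + Z\right) - 208 = -208 + W + Z$)
$n - x{\left(105,196 \right)} = -32132 - \left(-208 + 196 + 105\right) = -32132 - 93 = -32225$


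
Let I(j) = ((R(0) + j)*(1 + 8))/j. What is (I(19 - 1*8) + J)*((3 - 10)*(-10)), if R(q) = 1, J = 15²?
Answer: 180810/11 ≈ 16437.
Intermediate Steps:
J = 225
I(j) = (9 + 9*j)/j (I(j) = ((1 + j)*(1 + 8))/j = ((1 + j)*9)/j = (9 + 9*j)/j)
(I(19 - 1*8) + J)*((3 - 10)*(-10)) = ((9 + 9/(19 - 1*8)) + 225)*((3 - 10)*(-10)) = ((9 + 9/(19 - 8)) + 225)*(-7*(-10)) = ((9 + 9/11) + 225)*70 = (108/11 + 225)*70 = (2583/11)*70 = 180810/11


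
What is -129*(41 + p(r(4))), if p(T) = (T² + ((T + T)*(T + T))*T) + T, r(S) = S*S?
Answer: -2153913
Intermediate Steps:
r(S) = S²
p(T) = T + T² + 4*T³ (p(T) = (T² + ((2*T)*(2*T))*T) + T = (T² + (4*T²)*T) + T = (T² + 4*T³) + T = T + T² + 4*T³)
-129*(41 + p(r(4))) = -129*(41 + 4²*(1 + 4² + 4*(4²)²)) = -129*(41 + 16*(1 + 16 + 4*16²)) = -129*(41 + 16*(1 + 16 + 4*256)) = -129*(41 + 16*(1 + 16 + 1024)) = -129*(41 + 16*1041) = -129*(41 + 16656) = -129*16697 = -2153913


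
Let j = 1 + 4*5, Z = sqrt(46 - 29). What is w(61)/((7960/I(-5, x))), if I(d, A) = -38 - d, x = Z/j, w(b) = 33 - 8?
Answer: -165/1592 ≈ -0.10364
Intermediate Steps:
Z = sqrt(17) ≈ 4.1231
j = 21 (j = 1 + 20 = 21)
w(b) = 25
x = sqrt(17)/21 ≈ 0.19634
w(61)/((7960/I(-5, x))) = 25/((7960/(-38 - 1*(-5)))) = 25/((7960/(-38 + 5))) = 25/((7960/(-33))) = 25/((7960*(-1/33))) = 25/(-7960/33) = 25*(-33/7960) = -165/1592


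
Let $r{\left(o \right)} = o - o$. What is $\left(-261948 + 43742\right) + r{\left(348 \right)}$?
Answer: $-218206$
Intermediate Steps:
$r{\left(o \right)} = 0$
$\left(-261948 + 43742\right) + r{\left(348 \right)} = \left(-261948 + 43742\right) + 0 = -218206 + 0 = -218206$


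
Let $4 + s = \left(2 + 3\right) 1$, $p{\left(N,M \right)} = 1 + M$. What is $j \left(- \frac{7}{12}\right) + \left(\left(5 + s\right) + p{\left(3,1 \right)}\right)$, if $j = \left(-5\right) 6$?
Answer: $\frac{51}{2} \approx 25.5$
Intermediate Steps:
$j = -30$
$s = 1$ ($s = -4 + \left(2 + 3\right) 1 = -4 + 5 \cdot 1 = -4 + 5 = 1$)
$j \left(- \frac{7}{12}\right) + \left(\left(5 + s\right) + p{\left(3,1 \right)}\right) = - 30 \left(- \frac{7}{12}\right) + \left(\left(5 + 1\right) + \left(1 + 1\right)\right) = - 30 \left(\left(-7\right) \frac{1}{12}\right) + \left(6 + 2\right) = \left(-30\right) \left(- \frac{7}{12}\right) + 8 = \frac{35}{2} + 8 = \frac{51}{2}$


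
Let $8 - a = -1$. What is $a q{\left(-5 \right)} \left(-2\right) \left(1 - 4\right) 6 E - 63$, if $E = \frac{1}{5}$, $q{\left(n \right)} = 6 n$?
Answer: $-2007$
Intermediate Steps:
$E = \frac{1}{5} \approx 0.2$
$a = 9$ ($a = 8 - -1 = 8 + 1 = 9$)
$a q{\left(-5 \right)} \left(-2\right) \left(1 - 4\right) 6 E - 63 = 9 \cdot 6 \left(-5\right) \left(-2\right) \left(1 - 4\right) 6 \cdot \frac{1}{5} - 63 = 9 \left(-30\right) \left(-2\right) \left(-3\right) 6 \cdot \frac{1}{5} - 63 = 9 \cdot 60 \left(\left(-18\right) \frac{1}{5}\right) - 63 = 9 \cdot 60 \left(- \frac{18}{5}\right) - 63 = 9 \left(-216\right) - 63 = -1944 - 63 = -2007$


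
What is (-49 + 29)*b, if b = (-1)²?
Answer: -20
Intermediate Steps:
b = 1
(-49 + 29)*b = (-49 + 29)*1 = -20*1 = -20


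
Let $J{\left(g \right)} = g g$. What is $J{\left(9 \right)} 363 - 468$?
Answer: $28935$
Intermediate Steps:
$J{\left(g \right)} = g^{2}$
$J{\left(9 \right)} 363 - 468 = 9^{2} \cdot 363 - 468 = 81 \cdot 363 - 468 = 29403 - 468 = 28935$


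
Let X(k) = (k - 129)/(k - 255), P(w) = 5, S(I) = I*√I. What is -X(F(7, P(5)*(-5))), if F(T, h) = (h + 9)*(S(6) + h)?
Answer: -16001/34271 + 12096*√6/34271 ≈ 0.39766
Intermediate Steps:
S(I) = I^(3/2)
F(T, h) = (9 + h)*(h + 6*√6) (F(T, h) = (h + 9)*(6^(3/2) + h) = (9 + h)*(6*√6 + h) = (9 + h)*(h + 6*√6))
X(k) = (-129 + k)/(-255 + k)
-X(F(7, P(5)*(-5))) = -(-129 + ((5*(-5))² + 9*(5*(-5)) + 54*√6 + 6*(5*(-5))*√6))/(-255 + ((5*(-5))² + 9*(5*(-5)) + 54*√6 + 6*(5*(-5))*√6)) = -(-129 + ((-25)² + 9*(-25) + 54*√6 + 6*(-25)*√6))/(-255 + ((-25)² + 9*(-25) + 54*√6 + 6*(-25)*√6)) = -(-129 + (625 - 225 + 54*√6 - 150*√6))/(-255 + (625 - 225 + 54*√6 - 150*√6)) = -(-129 + (400 - 96*√6))/(-255 + (400 - 96*√6)) = -(271 - 96*√6)/(145 - 96*√6)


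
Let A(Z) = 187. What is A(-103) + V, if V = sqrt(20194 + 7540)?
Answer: 187 + 7*sqrt(566) ≈ 353.54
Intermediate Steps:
V = 7*sqrt(566) (V = sqrt(27734) = 7*sqrt(566) ≈ 166.54)
A(-103) + V = 187 + 7*sqrt(566)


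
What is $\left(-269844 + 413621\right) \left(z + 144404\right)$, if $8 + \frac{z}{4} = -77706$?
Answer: $-23931969204$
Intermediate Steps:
$z = -310856$ ($z = -32 + 4 \left(-77706\right) = -32 - 310824 = -310856$)
$\left(-269844 + 413621\right) \left(z + 144404\right) = \left(-269844 + 413621\right) \left(-310856 + 144404\right) = 143777 \left(-166452\right) = -23931969204$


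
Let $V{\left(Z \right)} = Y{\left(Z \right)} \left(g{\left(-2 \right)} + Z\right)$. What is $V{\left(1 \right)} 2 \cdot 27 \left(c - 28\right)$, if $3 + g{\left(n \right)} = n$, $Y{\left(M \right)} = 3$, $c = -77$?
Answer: $68040$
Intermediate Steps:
$g{\left(n \right)} = -3 + n$
$V{\left(Z \right)} = -15 + 3 Z$ ($V{\left(Z \right)} = 3 \left(\left(-3 - 2\right) + Z\right) = 3 \left(-5 + Z\right) = -15 + 3 Z$)
$V{\left(1 \right)} 2 \cdot 27 \left(c - 28\right) = \left(-15 + 3 \cdot 1\right) 2 \cdot 27 \left(-77 - 28\right) = \left(-15 + 3\right) 54 \left(-77 - 28\right) = \left(-12\right) 54 \left(-105\right) = \left(-648\right) \left(-105\right) = 68040$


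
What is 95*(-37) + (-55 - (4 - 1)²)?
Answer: -3579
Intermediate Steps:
95*(-37) + (-55 - (4 - 1)²) = -3515 + (-55 - 1*3²) = -3515 + (-55 - 1*9) = -3515 + (-55 - 9) = -3515 - 64 = -3579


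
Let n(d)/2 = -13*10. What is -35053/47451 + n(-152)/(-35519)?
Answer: -1232710247/1685412069 ≈ -0.73140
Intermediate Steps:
n(d) = -260 (n(d) = 2*(-13*10) = 2*(-130) = -260)
-35053/47451 + n(-152)/(-35519) = -35053/47451 - 260/(-35519) = -35053*1/47451 - 260*(-1/35519) = -35053/47451 + 260/35519 = -1232710247/1685412069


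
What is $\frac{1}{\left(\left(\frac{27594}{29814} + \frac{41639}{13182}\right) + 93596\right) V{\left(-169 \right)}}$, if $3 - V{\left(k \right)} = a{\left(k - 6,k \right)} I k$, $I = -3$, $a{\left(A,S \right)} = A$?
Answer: $\frac{839761}{6974171673520052} \approx 1.2041 \cdot 10^{-10}$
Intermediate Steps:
$V{\left(k \right)} = 3 - k \left(18 - 3 k\right)$ ($V{\left(k \right)} = 3 - \left(k - 6\right) \left(-3\right) k = 3 - \left(-6 + k\right) \left(-3\right) k = 3 - \left(18 - 3 k\right) k = 3 - k \left(18 - 3 k\right)$)
$\frac{1}{\left(\left(\frac{27594}{29814} + \frac{41639}{13182}\right) + 93596\right) V{\left(-169 \right)}} = \frac{1}{\left(\left(\frac{27594}{29814} + \frac{41639}{13182}\right) + 93596\right) \left(3 + 3 \left(-169\right) \left(-6 - 169\right)\right)} = \frac{1}{\left(\left(27594 \cdot \frac{1}{29814} + 41639 \cdot \frac{1}{13182}\right) + 93596\right) \left(3 + 3 \left(-169\right) \left(-175\right)\right)} = \frac{1}{\left(\left(\frac{4599}{4969} + \frac{3203}{1014}\right) + 93596\right) \left(3 + 88725\right)} = \frac{1}{\left(\frac{20579093}{5038566} + 93596\right) 88728} = \frac{1}{\frac{471610202429}{5038566}} \cdot \frac{1}{88728} = \frac{5038566}{471610202429} \cdot \frac{1}{88728} = \frac{839761}{6974171673520052}$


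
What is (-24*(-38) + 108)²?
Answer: 1040400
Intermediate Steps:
(-24*(-38) + 108)² = (912 + 108)² = 1020² = 1040400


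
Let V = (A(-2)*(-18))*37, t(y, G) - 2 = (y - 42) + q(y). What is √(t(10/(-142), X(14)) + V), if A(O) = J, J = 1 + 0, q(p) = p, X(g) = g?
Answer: 2*I*√889914/71 ≈ 26.573*I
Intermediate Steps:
J = 1
A(O) = 1
t(y, G) = -40 + 2*y (t(y, G) = 2 + ((y - 42) + y) = 2 + ((-42 + y) + y) = 2 + (-42 + 2*y) = -40 + 2*y)
V = -666 (V = (1*(-18))*37 = -18*37 = -666)
√(t(10/(-142), X(14)) + V) = √((-40 + 2*(10/(-142))) - 666) = √((-40 + 2*(10*(-1/142))) - 666) = √((-40 + 2*(-5/71)) - 666) = √((-40 - 10/71) - 666) = √(-2850/71 - 666) = √(-50136/71) = 2*I*√889914/71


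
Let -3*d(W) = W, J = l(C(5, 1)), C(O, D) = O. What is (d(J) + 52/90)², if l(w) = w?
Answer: 2401/2025 ≈ 1.1857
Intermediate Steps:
J = 5
d(W) = -W/3
(d(J) + 52/90)² = (-⅓*5 + 52/90)² = (-5/3 + 52*(1/90))² = (-5/3 + 26/45)² = (-49/45)² = 2401/2025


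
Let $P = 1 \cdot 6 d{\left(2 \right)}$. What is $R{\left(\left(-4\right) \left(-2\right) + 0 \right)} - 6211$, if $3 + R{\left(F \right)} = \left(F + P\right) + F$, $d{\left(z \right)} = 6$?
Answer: $-6162$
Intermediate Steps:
$P = 36$ ($P = 1 \cdot 6 \cdot 6 = 6 \cdot 6 = 36$)
$R{\left(F \right)} = 33 + 2 F$ ($R{\left(F \right)} = -3 + \left(\left(F + 36\right) + F\right) = -3 + \left(\left(36 + F\right) + F\right) = -3 + \left(36 + 2 F\right) = 33 + 2 F$)
$R{\left(\left(-4\right) \left(-2\right) + 0 \right)} - 6211 = \left(33 + 2 \left(\left(-4\right) \left(-2\right) + 0\right)\right) - 6211 = \left(33 + 2 \left(8 + 0\right)\right) - 6211 = \left(33 + 2 \cdot 8\right) - 6211 = \left(33 + 16\right) - 6211 = 49 - 6211 = -6162$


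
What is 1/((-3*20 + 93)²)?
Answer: 1/1089 ≈ 0.00091827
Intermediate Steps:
1/((-3*20 + 93)²) = 1/((-60 + 93)²) = 1/(33²) = 1/1089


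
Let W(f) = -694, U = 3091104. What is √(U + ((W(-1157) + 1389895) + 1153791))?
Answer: 4*√352131 ≈ 2373.6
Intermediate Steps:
√(U + ((W(-1157) + 1389895) + 1153791)) = √(3091104 + ((-694 + 1389895) + 1153791)) = √(3091104 + (1389201 + 1153791)) = √(3091104 + 2542992) = √5634096 = 4*√352131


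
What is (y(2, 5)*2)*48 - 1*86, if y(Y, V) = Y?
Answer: 106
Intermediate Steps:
(y(2, 5)*2)*48 - 1*86 = (2*2)*48 - 1*86 = 4*48 - 86 = 192 - 86 = 106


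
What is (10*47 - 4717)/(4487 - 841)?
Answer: -4247/3646 ≈ -1.1648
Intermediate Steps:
(10*47 - 4717)/(4487 - 841) = (470 - 4717)/3646 = -4247*1/3646 = -4247/3646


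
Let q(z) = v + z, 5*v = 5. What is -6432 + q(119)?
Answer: -6312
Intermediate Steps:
v = 1 (v = (⅕)*5 = 1)
q(z) = 1 + z
-6432 + q(119) = -6432 + (1 + 119) = -6432 + 120 = -6312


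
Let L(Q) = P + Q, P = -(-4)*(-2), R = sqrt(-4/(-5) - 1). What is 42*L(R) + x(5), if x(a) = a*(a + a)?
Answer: -286 + 42*I*sqrt(5)/5 ≈ -286.0 + 18.783*I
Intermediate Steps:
R = I*sqrt(5)/5 (R = sqrt(-4*(-1/5) - 1) = sqrt(4/5 - 1) = sqrt(-1/5) = I*sqrt(5)/5 ≈ 0.44721*I)
P = -8 (P = -2*4 = -8)
x(a) = 2*a**2 (x(a) = a*(2*a) = 2*a**2)
L(Q) = -8 + Q
42*L(R) + x(5) = 42*(-8 + I*sqrt(5)/5) + 2*5**2 = (-336 + 42*I*sqrt(5)/5) + 2*25 = (-336 + 42*I*sqrt(5)/5) + 50 = -286 + 42*I*sqrt(5)/5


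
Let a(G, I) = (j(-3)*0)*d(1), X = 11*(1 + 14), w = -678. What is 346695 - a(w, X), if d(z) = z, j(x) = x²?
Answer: 346695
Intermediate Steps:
X = 165 (X = 11*15 = 165)
a(G, I) = 0 (a(G, I) = ((-3)²*0)*1 = (9*0)*1 = 0*1 = 0)
346695 - a(w, X) = 346695 - 1*0 = 346695 + 0 = 346695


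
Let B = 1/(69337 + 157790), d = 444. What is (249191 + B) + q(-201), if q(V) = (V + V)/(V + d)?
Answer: 1528135969960/6132429 ≈ 2.4919e+5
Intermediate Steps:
B = 1/227127 ≈ 4.4028e-6
q(V) = 2*V/(444 + V) (q(V) = (V + V)/(V + 444) = (2*V)/(444 + V) = 2*V/(444 + V))
(249191 + B) + q(-201) = (249191 + 1/227127) + 2*(-201)/(444 - 201) = 56598004258/227127 + 2*(-201)/243 = 56598004258/227127 + 2*(-201)*(1/243) = 56598004258/227127 - 134/81 = 1528135969960/6132429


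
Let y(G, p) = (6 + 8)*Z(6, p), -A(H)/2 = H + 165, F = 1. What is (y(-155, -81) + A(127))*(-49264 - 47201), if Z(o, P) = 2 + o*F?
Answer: 45531480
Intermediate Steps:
Z(o, P) = 2 + o (Z(o, P) = 2 + o*1 = 2 + o)
A(H) = -330 - 2*H (A(H) = -2*(H + 165) = -2*(165 + H) = -330 - 2*H)
y(G, p) = 112 (y(G, p) = (6 + 8)*(2 + 6) = 14*8 = 112)
(y(-155, -81) + A(127))*(-49264 - 47201) = (112 + (-330 - 2*127))*(-49264 - 47201) = (112 + (-330 - 254))*(-96465) = (112 - 584)*(-96465) = -472*(-96465) = 45531480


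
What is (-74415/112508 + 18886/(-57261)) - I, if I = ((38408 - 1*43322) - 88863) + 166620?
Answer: -42662213135917/585665508 ≈ -72844.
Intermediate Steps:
I = 72843 (I = ((38408 - 43322) - 88863) + 166620 = (-4914 - 88863) + 166620 = -93777 + 166620 = 72843)
(-74415/112508 + 18886/(-57261)) - I = (-74415/112508 + 18886/(-57261)) - 1*72843 = (-74415*1/112508 + 18886*(-1/57261)) - 72843 = (-6765/10228 - 18886/57261) - 72843 = -580536673/585665508 - 72843 = -42662213135917/585665508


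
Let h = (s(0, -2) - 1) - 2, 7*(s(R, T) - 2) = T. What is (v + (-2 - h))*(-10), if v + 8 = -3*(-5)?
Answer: -440/7 ≈ -62.857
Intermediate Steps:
s(R, T) = 2 + T/7
v = 7 (v = -8 - 3*(-5) = -8 + 15 = 7)
h = -9/7 (h = ((2 + (⅐)*(-2)) - 1) - 2 = ((2 - 2/7) - 1) - 2 = (12/7 - 1) - 2 = 5/7 - 2 = -9/7 ≈ -1.2857)
(v + (-2 - h))*(-10) = (7 + (-2 - 1*(-9/7)))*(-10) = (7 + (-2 + 9/7))*(-10) = (7 - 5/7)*(-10) = (44/7)*(-10) = -440/7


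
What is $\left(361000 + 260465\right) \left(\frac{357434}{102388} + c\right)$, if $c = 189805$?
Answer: $\frac{42229441516185}{358} \approx 1.1796 \cdot 10^{11}$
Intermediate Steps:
$\left(361000 + 260465\right) \left(\frac{357434}{102388} + c\right) = \left(361000 + 260465\right) \left(\frac{357434}{102388} + 189805\right) = 621465 \left(357434 \cdot \frac{1}{102388} + 189805\right) = 621465 \left(\frac{16247}{4654} + 189805\right) = 621465 \cdot \frac{883368717}{4654} = \frac{42229441516185}{358}$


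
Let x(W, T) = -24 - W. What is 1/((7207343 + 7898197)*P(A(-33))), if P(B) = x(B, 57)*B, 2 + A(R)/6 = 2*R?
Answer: -1/2366615162880 ≈ -4.2254e-13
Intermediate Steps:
A(R) = -12 + 12*R (A(R) = -12 + 6*(2*R) = -12 + 12*R)
P(B) = B*(-24 - B) (P(B) = (-24 - B)*B = B*(-24 - B))
1/((7207343 + 7898197)*P(A(-33))) = 1/((7207343 + 7898197)*((-(-12 + 12*(-33))*(24 + (-12 + 12*(-33)))))) = 1/(15105540*((-(-12 - 396)*(24 + (-12 - 396))))) = 1/(15105540*((-1*(-408)*(24 - 408)))) = 1/(15105540*((-1*(-408)*(-384)))) = (1/15105540)/(-156672) = (1/15105540)*(-1/156672) = -1/2366615162880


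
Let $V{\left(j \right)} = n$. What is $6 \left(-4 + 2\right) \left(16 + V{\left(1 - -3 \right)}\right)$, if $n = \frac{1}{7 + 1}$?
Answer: $- \frac{387}{2} \approx -193.5$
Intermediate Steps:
$n = \frac{1}{8} \approx 0.125$
$V{\left(j \right)} = \frac{1}{8}$
$6 \left(-4 + 2\right) \left(16 + V{\left(1 - -3 \right)}\right) = 6 \left(-4 + 2\right) \left(16 + \frac{1}{8}\right) = 6 \left(-2\right) \frac{129}{8} = \left(-12\right) \frac{129}{8} = - \frac{387}{2}$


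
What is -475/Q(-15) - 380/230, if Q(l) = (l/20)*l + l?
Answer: 8626/69 ≈ 125.01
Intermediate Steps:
Q(l) = l + l**2/20 (Q(l) = (l*(1/20))*l + l = (l/20)*l + l = l**2/20 + l = l + l**2/20)
-475/Q(-15) - 380/230 = -475*(-4/(3*(20 - 15))) - 380/230 = -475/((1/20)*(-15)*5) - 380*1/230 = -475/(-15/4) - 38/23 = -475*(-4/15) - 38/23 = 380/3 - 38/23 = 8626/69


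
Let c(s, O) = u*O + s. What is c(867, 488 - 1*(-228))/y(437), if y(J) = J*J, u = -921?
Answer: -658569/190969 ≈ -3.4486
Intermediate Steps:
c(s, O) = s - 921*O (c(s, O) = -921*O + s = s - 921*O)
y(J) = J**2
c(867, 488 - 1*(-228))/y(437) = (867 - 921*(488 - 1*(-228)))/(437**2) = (867 - 921*(488 + 228))/190969 = (867 - 921*716)*(1/190969) = (867 - 659436)*(1/190969) = -658569*1/190969 = -658569/190969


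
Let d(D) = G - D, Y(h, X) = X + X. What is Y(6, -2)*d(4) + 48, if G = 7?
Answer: 36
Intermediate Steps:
Y(h, X) = 2*X
d(D) = 7 - D
Y(6, -2)*d(4) + 48 = (2*(-2))*(7 - 1*4) + 48 = -4*(7 - 4) + 48 = -4*3 + 48 = -12 + 48 = 36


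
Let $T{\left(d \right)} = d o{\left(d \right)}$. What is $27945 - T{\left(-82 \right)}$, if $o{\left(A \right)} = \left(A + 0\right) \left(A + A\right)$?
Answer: $1130681$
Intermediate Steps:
$o{\left(A \right)} = 2 A^{2}$ ($o{\left(A \right)} = A 2 A = 2 A^{2}$)
$T{\left(d \right)} = 2 d^{3}$ ($T{\left(d \right)} = d 2 d^{2} = 2 d^{3}$)
$27945 - T{\left(-82 \right)} = 27945 - 2 \left(-82\right)^{3} = 27945 - 2 \left(-551368\right) = 27945 - -1102736 = 27945 + 1102736 = 1130681$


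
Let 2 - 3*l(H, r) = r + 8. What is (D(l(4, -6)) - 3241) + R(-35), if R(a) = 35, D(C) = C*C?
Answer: -3206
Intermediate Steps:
l(H, r) = -2 - r/3 (l(H, r) = ⅔ - (r + 8)/3 = ⅔ - (8 + r)/3 = ⅔ + (-8/3 - r/3) = -2 - r/3)
D(C) = C²
(D(l(4, -6)) - 3241) + R(-35) = ((-2 - ⅓*(-6))² - 3241) + 35 = ((-2 + 2)² - 3241) + 35 = (0² - 3241) + 35 = (0 - 3241) + 35 = -3241 + 35 = -3206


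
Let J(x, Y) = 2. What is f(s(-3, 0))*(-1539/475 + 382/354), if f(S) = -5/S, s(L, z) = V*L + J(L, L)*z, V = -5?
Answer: 9562/13275 ≈ 0.72030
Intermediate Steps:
s(L, z) = -5*L + 2*z
f(s(-3, 0))*(-1539/475 + 382/354) = (-5/(-5*(-3) + 2*0))*(-1539/475 + 382/354) = (-5/(15 + 0))*(-1539*1/475 + 382*(1/354)) = (-5/15)*(-81/25 + 191/177) = -5*1/15*(-9562/4425) = -⅓*(-9562/4425) = 9562/13275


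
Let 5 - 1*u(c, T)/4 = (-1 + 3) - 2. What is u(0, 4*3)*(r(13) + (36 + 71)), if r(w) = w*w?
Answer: 5520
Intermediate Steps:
r(w) = w²
u(c, T) = 20 (u(c, T) = 20 - 4*((-1 + 3) - 2) = 20 - 4*(2 - 2) = 20 - 4*0 = 20 + 0 = 20)
u(0, 4*3)*(r(13) + (36 + 71)) = 20*(13² + (36 + 71)) = 20*(169 + 107) = 20*276 = 5520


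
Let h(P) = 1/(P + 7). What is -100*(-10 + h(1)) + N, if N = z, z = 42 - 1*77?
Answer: 1905/2 ≈ 952.50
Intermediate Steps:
z = -35 (z = 42 - 77 = -35)
h(P) = 1/(7 + P)
N = -35
-100*(-10 + h(1)) + N = -100*(-10 + 1/(7 + 1)) - 35 = -100*(-10 + 1/8) - 35 = -100*(-79/8) - 35 = 1975/2 - 35 = 1905/2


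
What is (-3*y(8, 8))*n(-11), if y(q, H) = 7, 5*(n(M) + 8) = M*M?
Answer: -1701/5 ≈ -340.20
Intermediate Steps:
n(M) = -8 + M²/5 (n(M) = -8 + (M*M)/5 = -8 + M²/5)
(-3*y(8, 8))*n(-11) = (-3*7)*(-8 + (⅕)*(-11)²) = -21*(-8 + (⅕)*121) = -21*(-8 + 121/5) = -21*81/5 = -1701/5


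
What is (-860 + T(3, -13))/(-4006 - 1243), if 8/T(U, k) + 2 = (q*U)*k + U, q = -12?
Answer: 13908/84889 ≈ 0.16384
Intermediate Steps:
T(U, k) = 8/(-2 + U - 12*U*k) (T(U, k) = 8/(-2 + ((-12*U)*k + U)) = 8/(-2 + (-12*U*k + U)) = 8/(-2 + (U - 12*U*k)) = 8/(-2 + U - 12*U*k))
(-860 + T(3, -13))/(-4006 - 1243) = (-860 + 8/(-2 + 3 - 12*3*(-13)))/(-4006 - 1243) = (-860 + 8/(-2 + 3 + 468))/(-5249) = (-860 + 8/469)*(-1/5249) = -403332/469*(-1/5249) = 13908/84889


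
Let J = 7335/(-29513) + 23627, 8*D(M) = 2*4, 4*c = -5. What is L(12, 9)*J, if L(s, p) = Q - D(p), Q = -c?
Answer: 174324079/29513 ≈ 5906.7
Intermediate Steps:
c = -5/4 (c = (¼)*(-5) = -5/4 ≈ -1.2500)
Q = 5/4 (Q = -1*(-5/4) = 5/4 ≈ 1.2500)
D(M) = 1 (D(M) = (2*4)/8 = (⅛)*8 = 1)
J = 697296316/29513 (J = 7335*(-1/29513) + 23627 = -7335/29513 + 23627 = 697296316/29513 ≈ 23627.)
L(s, p) = ¼ (L(s, p) = 5/4 - 1*1 = 5/4 - 1 = ¼)
L(12, 9)*J = (¼)*(697296316/29513) = 174324079/29513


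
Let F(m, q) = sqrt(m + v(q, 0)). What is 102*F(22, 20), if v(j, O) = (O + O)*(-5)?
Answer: 102*sqrt(22) ≈ 478.42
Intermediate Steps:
v(j, O) = -10*O (v(j, O) = (2*O)*(-5) = -10*O)
F(m, q) = sqrt(m) (F(m, q) = sqrt(m - 10*0) = sqrt(m + 0) = sqrt(m))
102*F(22, 20) = 102*sqrt(22)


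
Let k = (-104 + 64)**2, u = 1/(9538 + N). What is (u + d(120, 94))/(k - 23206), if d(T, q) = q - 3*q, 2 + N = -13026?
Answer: 218707/25134980 ≈ 0.0087013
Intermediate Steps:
N = -13028 (N = -2 - 13026 = -13028)
d(T, q) = -2*q
u = -1/3490 (u = 1/(9538 - 13028) = 1/(-3490) = -1/3490 ≈ -0.00028653)
k = 1600 (k = (-40)**2 = 1600)
(u + d(120, 94))/(k - 23206) = (-1/3490 - 2*94)/(1600 - 23206) = (-1/3490 - 188)/(-21606) = -656121/3490*(-1/21606) = 218707/25134980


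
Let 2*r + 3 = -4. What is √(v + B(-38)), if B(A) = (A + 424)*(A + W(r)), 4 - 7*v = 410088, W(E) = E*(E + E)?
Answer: I*√3125927/7 ≈ 252.58*I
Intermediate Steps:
r = -7/2 (r = -3/2 + (½)*(-4) = -3/2 - 2 = -7/2 ≈ -3.5000)
W(E) = 2*E² (W(E) = E*(2*E) = 2*E²)
v = -410084/7 (v = 4/7 - ⅐*410088 = 4/7 - 58584 = -410084/7 ≈ -58583.)
B(A) = (424 + A)*(49/2 + A) (B(A) = (A + 424)*(A + 2*(-7/2)²) = (424 + A)*(A + 2*(49/4)) = (424 + A)*(A + 49/2) = (424 + A)*(49/2 + A))
√(v + B(-38)) = √(-410084/7 + (10388 + (-38)² + (897/2)*(-38))) = √(-410084/7 + (10388 + 1444 - 17043)) = √(-410084/7 - 5211) = √(-446561/7) = I*√3125927/7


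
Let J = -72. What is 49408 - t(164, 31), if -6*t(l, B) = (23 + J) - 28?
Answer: 296371/6 ≈ 49395.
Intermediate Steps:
t(l, B) = 77/6 (t(l, B) = -((23 - 72) - 28)/6 = -(-49 - 28)/6 = -1/6*(-77) = 77/6)
49408 - t(164, 31) = 49408 - 1*77/6 = 49408 - 77/6 = 296371/6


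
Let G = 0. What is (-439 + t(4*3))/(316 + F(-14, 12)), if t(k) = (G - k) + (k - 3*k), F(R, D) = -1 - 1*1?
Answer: -475/314 ≈ -1.5127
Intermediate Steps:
F(R, D) = -2 (F(R, D) = -1 - 1 = -2)
t(k) = -3*k (t(k) = (0 - k) + (k - 3*k) = -k - 2*k = -3*k)
(-439 + t(4*3))/(316 + F(-14, 12)) = (-439 - 12*3)/(316 - 2) = (-439 - 3*12)/314 = (-439 - 36)*(1/314) = -475*1/314 = -475/314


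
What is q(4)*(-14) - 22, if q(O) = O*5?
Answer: -302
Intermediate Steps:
q(O) = 5*O
q(4)*(-14) - 22 = (5*4)*(-14) - 22 = 20*(-14) - 22 = -280 - 22 = -302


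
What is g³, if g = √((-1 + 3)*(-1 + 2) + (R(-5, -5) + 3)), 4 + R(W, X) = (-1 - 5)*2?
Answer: -11*I*√11 ≈ -36.483*I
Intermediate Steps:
R(W, X) = -16 (R(W, X) = -4 + (-1 - 5)*2 = -4 - 6*2 = -4 - 12 = -16)
g = I*√11 (g = √((-1 + 3)*(-1 + 2) + (-16 + 3)) = √(2*1 - 13) = √(2 - 13) = √(-11) = I*√11 ≈ 3.3166*I)
g³ = (I*√11)³ = -11*I*√11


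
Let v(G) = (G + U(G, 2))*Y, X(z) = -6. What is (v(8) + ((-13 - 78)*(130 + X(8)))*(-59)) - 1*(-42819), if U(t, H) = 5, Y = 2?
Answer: 708601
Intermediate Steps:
v(G) = 10 + 2*G (v(G) = (G + 5)*2 = (5 + G)*2 = 10 + 2*G)
(v(8) + ((-13 - 78)*(130 + X(8)))*(-59)) - 1*(-42819) = ((10 + 2*8) + ((-13 - 78)*(130 - 6))*(-59)) - 1*(-42819) = ((10 + 16) - 91*124*(-59)) + 42819 = (26 - 11284*(-59)) + 42819 = (26 + 665756) + 42819 = 665782 + 42819 = 708601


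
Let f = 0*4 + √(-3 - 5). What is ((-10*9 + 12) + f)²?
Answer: 6076 - 312*I*√2 ≈ 6076.0 - 441.23*I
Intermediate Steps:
f = 2*I*√2 (f = 0 + √(-8) = 0 + 2*I*√2 = 2*I*√2 ≈ 2.8284*I)
((-10*9 + 12) + f)² = ((-10*9 + 12) + 2*I*√2)² = ((-90 + 12) + 2*I*√2)² = (-78 + 2*I*√2)²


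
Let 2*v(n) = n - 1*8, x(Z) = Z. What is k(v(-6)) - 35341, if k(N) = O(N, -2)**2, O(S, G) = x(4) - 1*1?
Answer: -35332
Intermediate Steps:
O(S, G) = 3 (O(S, G) = 4 - 1*1 = 4 - 1 = 3)
v(n) = -4 + n/2 (v(n) = (n - 1*8)/2 = (n - 8)/2 = (-8 + n)/2 = -4 + n/2)
k(N) = 9 (k(N) = 3**2 = 9)
k(v(-6)) - 35341 = 9 - 35341 = -35332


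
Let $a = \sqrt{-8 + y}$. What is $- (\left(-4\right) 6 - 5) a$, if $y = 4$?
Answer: $58 i \approx 58.0 i$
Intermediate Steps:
$a = 2 i$ ($a = \sqrt{-8 + 4} = \sqrt{-4} = 2 i \approx 2.0 i$)
$- (\left(-4\right) 6 - 5) a = - (\left(-4\right) 6 - 5) 2 i = - (-24 - 5) 2 i = \left(-1\right) \left(-29\right) 2 i = 29 \cdot 2 i = 58 i$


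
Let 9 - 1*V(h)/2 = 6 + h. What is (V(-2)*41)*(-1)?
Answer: -410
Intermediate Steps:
V(h) = 6 - 2*h (V(h) = 18 - 2*(6 + h) = 18 + (-12 - 2*h) = 6 - 2*h)
(V(-2)*41)*(-1) = ((6 - 2*(-2))*41)*(-1) = ((6 + 4)*41)*(-1) = (10*41)*(-1) = 410*(-1) = -410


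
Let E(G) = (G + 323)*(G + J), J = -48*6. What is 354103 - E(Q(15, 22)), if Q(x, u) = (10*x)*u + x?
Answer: -10658123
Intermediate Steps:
J = -288
Q(x, u) = x + 10*u*x (Q(x, u) = 10*u*x + x = x + 10*u*x)
E(G) = (-288 + G)*(323 + G) (E(G) = (G + 323)*(G - 288) = (323 + G)*(-288 + G) = (-288 + G)*(323 + G))
354103 - E(Q(15, 22)) = 354103 - (-93024 + (15*(1 + 10*22))² + 35*(15*(1 + 10*22))) = 354103 - (-93024 + (15*(1 + 220))² + 35*(15*(1 + 220))) = 354103 - (-93024 + (15*221)² + 35*(15*221)) = 354103 - (-93024 + 3315² + 35*3315) = 354103 - (-93024 + 10989225 + 116025) = 354103 - 1*11012226 = 354103 - 11012226 = -10658123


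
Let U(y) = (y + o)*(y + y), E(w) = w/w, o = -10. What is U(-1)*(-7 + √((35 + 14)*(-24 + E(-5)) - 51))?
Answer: -154 + 22*I*√1178 ≈ -154.0 + 755.08*I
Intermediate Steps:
E(w) = 1
U(y) = 2*y*(-10 + y) (U(y) = (y - 10)*(y + y) = (-10 + y)*(2*y) = 2*y*(-10 + y))
U(-1)*(-7 + √((35 + 14)*(-24 + E(-5)) - 51)) = (2*(-1)*(-10 - 1))*(-7 + √((35 + 14)*(-24 + 1) - 51)) = (2*(-1)*(-11))*(-7 + √(49*(-23) - 51)) = 22*(-7 + √(-1127 - 51)) = 22*(-7 + √(-1178)) = 22*(-7 + I*√1178) = -154 + 22*I*√1178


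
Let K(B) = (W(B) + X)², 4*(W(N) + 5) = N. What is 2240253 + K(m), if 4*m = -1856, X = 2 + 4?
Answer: 2253478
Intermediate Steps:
W(N) = -5 + N/4
X = 6
m = -464 (m = (¼)*(-1856) = -464)
K(B) = (1 + B/4)² (K(B) = ((-5 + B/4) + 6)² = (1 + B/4)²)
2240253 + K(m) = 2240253 + (4 - 464)²/16 = 2240253 + (1/16)*(-460)² = 2240253 + (1/16)*211600 = 2240253 + 13225 = 2253478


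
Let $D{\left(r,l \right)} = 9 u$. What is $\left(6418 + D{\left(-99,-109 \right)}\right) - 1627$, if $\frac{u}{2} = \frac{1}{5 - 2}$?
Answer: $4797$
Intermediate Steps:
$u = \frac{2}{3}$ ($u = \frac{2}{5 - 2} = \frac{2}{3} \approx 0.66667$)
$D{\left(r,l \right)} = 6$ ($D{\left(r,l \right)} = 9 \cdot \frac{2}{3} = 6$)
$\left(6418 + D{\left(-99,-109 \right)}\right) - 1627 = \left(6418 + 6\right) - 1627 = 6424 - 1627 = 4797$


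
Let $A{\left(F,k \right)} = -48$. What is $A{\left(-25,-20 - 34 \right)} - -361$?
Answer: $313$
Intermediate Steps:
$A{\left(-25,-20 - 34 \right)} - -361 = -48 - -361 = -48 + 361 = 313$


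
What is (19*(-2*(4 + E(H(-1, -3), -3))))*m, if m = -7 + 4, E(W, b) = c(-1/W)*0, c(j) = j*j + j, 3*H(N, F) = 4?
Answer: 456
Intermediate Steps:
H(N, F) = 4/3 (H(N, F) = (1/3)*4 = 4/3)
c(j) = j + j**2 (c(j) = j**2 + j = j + j**2)
E(W, b) = 0 (E(W, b) = ((-1/W)*(1 - 1/W))*0 = -(1 - 1/W)/W*0 = 0)
m = -3
(19*(-2*(4 + E(H(-1, -3), -3))))*m = (19*(-2*(4 + 0)))*(-3) = (19*(-2*4))*(-3) = (19*(-8))*(-3) = -152*(-3) = 456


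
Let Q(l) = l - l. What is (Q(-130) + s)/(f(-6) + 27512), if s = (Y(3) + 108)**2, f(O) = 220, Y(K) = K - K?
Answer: 972/2311 ≈ 0.42060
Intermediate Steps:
Y(K) = 0
Q(l) = 0
s = 11664 (s = (0 + 108)**2 = 108**2 = 11664)
(Q(-130) + s)/(f(-6) + 27512) = (0 + 11664)/(220 + 27512) = 11664/27732 = 11664*(1/27732) = 972/2311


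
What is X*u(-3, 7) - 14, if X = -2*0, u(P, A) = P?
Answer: -14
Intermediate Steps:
X = 0
X*u(-3, 7) - 14 = 0*(-3) - 14 = 0 - 14 = -14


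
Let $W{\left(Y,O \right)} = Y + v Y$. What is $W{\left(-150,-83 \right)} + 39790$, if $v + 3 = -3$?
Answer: $40540$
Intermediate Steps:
$v = -6$ ($v = -3 - 3 = -6$)
$W{\left(Y,O \right)} = - 5 Y$ ($W{\left(Y,O \right)} = Y - 6 Y = - 5 Y$)
$W{\left(-150,-83 \right)} + 39790 = \left(-5\right) \left(-150\right) + 39790 = 750 + 39790 = 40540$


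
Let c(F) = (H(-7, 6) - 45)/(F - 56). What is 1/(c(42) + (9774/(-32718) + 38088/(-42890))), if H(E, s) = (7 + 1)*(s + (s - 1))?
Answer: -233879170/995904839 ≈ -0.23484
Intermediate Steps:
H(E, s) = -8 + 16*s (H(E, s) = 8*(s + (-1 + s)) = 8*(-1 + 2*s) = -8 + 16*s)
c(F) = 43/(-56 + F) (c(F) = ((-8 + 16*6) - 45)/(F - 56) = ((-8 + 96) - 45)/(-56 + F) = (88 - 45)/(-56 + F) = 43/(-56 + F))
1/(c(42) + (9774/(-32718) + 38088/(-42890))) = 1/(43/(-56 + 42) + (9774/(-32718) + 38088/(-42890))) = 1/(43/(-14) + (9774*(-1/32718) + 38088*(-1/42890))) = 1/(43*(-1/14) + (-1629/5453 - 19044/21445)) = 1/(-43/14 - 138780837/116939585) = 1/(-995904839/233879170) = -233879170/995904839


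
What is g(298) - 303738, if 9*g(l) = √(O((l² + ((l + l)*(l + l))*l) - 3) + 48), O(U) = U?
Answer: -303738 + √105943217/9 ≈ -3.0259e+5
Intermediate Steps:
g(l) = √(45 + l² + 4*l³)/9 (g(l) = √(((l² + ((l + l)*(l + l))*l) - 3) + 48)/9 = √(((l² + ((2*l)*(2*l))*l) - 3) + 48)/9 = √(((l² + (4*l²)*l) - 3) + 48)/9 = √(((l² + 4*l³) - 3) + 48)/9 = √((-3 + l² + 4*l³) + 48)/9 = √(45 + l² + 4*l³)/9)
g(298) - 303738 = √(45 + 298² + 4*298³)/9 - 303738 = √(45 + 88804 + 4*26463592)/9 - 303738 = √(45 + 88804 + 105854368)/9 - 303738 = √105943217/9 - 303738 = -303738 + √105943217/9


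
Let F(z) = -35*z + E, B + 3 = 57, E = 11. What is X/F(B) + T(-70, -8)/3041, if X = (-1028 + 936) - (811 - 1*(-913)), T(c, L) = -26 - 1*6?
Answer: 5462328/5714039 ≈ 0.95595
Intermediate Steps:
T(c, L) = -32 (T(c, L) = -26 - 6 = -32)
B = 54 (B = -3 + 57 = 54)
X = -1816 (X = -92 - (811 + 913) = -92 - 1*1724 = -92 - 1724 = -1816)
F(z) = 11 - 35*z (F(z) = -35*z + 11 = 11 - 35*z)
X/F(B) + T(-70, -8)/3041 = -1816/(11 - 35*54) - 32/3041 = -1816/(11 - 1890) - 32*1/3041 = -1816/(-1879) - 32/3041 = -1816*(-1/1879) - 32/3041 = 1816/1879 - 32/3041 = 5462328/5714039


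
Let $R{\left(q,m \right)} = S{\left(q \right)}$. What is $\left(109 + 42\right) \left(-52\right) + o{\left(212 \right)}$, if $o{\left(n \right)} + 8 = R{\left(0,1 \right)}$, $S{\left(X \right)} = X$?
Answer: $-7860$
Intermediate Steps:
$R{\left(q,m \right)} = q$
$o{\left(n \right)} = -8$ ($o{\left(n \right)} = -8 + 0 = -8$)
$\left(109 + 42\right) \left(-52\right) + o{\left(212 \right)} = \left(109 + 42\right) \left(-52\right) - 8 = 151 \left(-52\right) - 8 = -7852 - 8 = -7860$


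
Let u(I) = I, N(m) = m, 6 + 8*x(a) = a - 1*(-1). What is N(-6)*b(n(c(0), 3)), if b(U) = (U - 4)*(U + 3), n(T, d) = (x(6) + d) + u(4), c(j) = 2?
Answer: -6075/32 ≈ -189.84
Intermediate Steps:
x(a) = -5/8 + a/8 (x(a) = -3/4 + (a - 1*(-1))/8 = -3/4 + (a + 1)/8 = -3/4 + (1 + a)/8 = -3/4 + (1/8 + a/8) = -5/8 + a/8)
n(T, d) = 33/8 + d (n(T, d) = ((-5/8 + (1/8)*6) + d) + 4 = ((-5/8 + 3/4) + d) + 4 = (1/8 + d) + 4 = 33/8 + d)
b(U) = (-4 + U)*(3 + U)
N(-6)*b(n(c(0), 3)) = -6*(-12 + (33/8 + 3)**2 - (33/8 + 3)) = -6*(-12 + (57/8)**2 - 1*57/8) = -6*(-12 + 3249/64 - 57/8) = -6*2025/64 = -6075/32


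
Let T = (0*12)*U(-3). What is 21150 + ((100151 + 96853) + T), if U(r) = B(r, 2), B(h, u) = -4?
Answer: 218154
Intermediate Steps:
U(r) = -4
T = 0 (T = (0*12)*(-4) = 0*(-4) = 0)
21150 + ((100151 + 96853) + T) = 21150 + ((100151 + 96853) + 0) = 21150 + (197004 + 0) = 21150 + 197004 = 218154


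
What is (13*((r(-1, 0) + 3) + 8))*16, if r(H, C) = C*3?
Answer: 2288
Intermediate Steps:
r(H, C) = 3*C
(13*((r(-1, 0) + 3) + 8))*16 = (13*((3*0 + 3) + 8))*16 = (13*((0 + 3) + 8))*16 = (13*(3 + 8))*16 = (13*11)*16 = 143*16 = 2288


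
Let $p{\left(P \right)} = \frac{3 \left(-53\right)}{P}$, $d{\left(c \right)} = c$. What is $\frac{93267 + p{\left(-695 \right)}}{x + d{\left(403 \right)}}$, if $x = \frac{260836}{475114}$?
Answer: $\frac{15398616731268}{66626792855} \approx 231.12$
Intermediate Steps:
$x = \frac{130418}{237557}$ ($x = 260836 \cdot \frac{1}{475114} = \frac{130418}{237557} \approx 0.549$)
$p{\left(P \right)} = - \frac{159}{P}$
$\frac{93267 + p{\left(-695 \right)}}{x + d{\left(403 \right)}} = \frac{93267 - \frac{159}{-695}}{\frac{130418}{237557} + 403} = \frac{93267 - - \frac{159}{695}}{\frac{95865889}{237557}} = \left(93267 + \frac{159}{695}\right) \frac{237557}{95865889} = \frac{64820724}{695} \cdot \frac{237557}{95865889} = \frac{15398616731268}{66626792855}$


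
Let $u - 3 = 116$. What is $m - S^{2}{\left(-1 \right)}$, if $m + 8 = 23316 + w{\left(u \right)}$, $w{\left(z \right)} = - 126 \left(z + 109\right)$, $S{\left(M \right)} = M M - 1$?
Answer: $-5420$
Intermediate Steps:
$S{\left(M \right)} = -1 + M^{2}$ ($S{\left(M \right)} = M^{2} - 1 = -1 + M^{2}$)
$u = 119$ ($u = 3 + 116 = 119$)
$w{\left(z \right)} = -13734 - 126 z$ ($w{\left(z \right)} = - 126 \left(109 + z\right) = -13734 - 126 z$)
$m = -5420$ ($m = -8 + \left(23316 - 28728\right) = -8 - 5412 = -5420$)
$m - S^{2}{\left(-1 \right)} = -5420 - \left(-1 + \left(-1\right)^{2}\right)^{2} = -5420 - \left(-1 + 1\right)^{2} = -5420 - 0^{2} = -5420 - 0 = -5420 + 0 = -5420$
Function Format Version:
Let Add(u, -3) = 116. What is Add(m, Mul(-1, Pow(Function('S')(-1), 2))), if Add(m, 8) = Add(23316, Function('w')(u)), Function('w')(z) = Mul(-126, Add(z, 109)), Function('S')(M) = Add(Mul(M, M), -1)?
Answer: -5420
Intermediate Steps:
Function('S')(M) = Add(-1, Pow(M, 2)) (Function('S')(M) = Add(Pow(M, 2), -1) = Add(-1, Pow(M, 2)))
u = 119 (u = Add(3, 116) = 119)
Function('w')(z) = Add(-13734, Mul(-126, z)) (Function('w')(z) = Mul(-126, Add(109, z)) = Add(-13734, Mul(-126, z)))
m = -5420 (m = Add(-8, Add(23316, Add(-13734, Mul(-126, 119)))) = Add(-8, Add(23316, Add(-13734, -14994))) = Add(-8, Add(23316, -28728)) = Add(-8, -5412) = -5420)
Add(m, Mul(-1, Pow(Function('S')(-1), 2))) = Add(-5420, Mul(-1, Pow(Add(-1, Pow(-1, 2)), 2))) = Add(-5420, Mul(-1, Pow(Add(-1, 1), 2))) = Add(-5420, Mul(-1, Pow(0, 2))) = Add(-5420, Mul(-1, 0)) = Add(-5420, 0) = -5420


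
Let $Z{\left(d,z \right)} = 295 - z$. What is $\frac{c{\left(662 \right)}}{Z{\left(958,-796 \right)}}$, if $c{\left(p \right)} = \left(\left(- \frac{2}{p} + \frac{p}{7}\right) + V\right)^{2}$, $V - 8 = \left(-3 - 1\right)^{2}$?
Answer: $\frac{75472726729}{5857021499} \approx 12.886$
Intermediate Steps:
$V = 24$ ($V = 8 + \left(-3 - 1\right)^{2} = 8 + \left(-4\right)^{2} = 8 + 16 = 24$)
$c{\left(p \right)} = \left(24 - \frac{2}{p} + \frac{p}{7}\right)^{2}$ ($c{\left(p \right)} = \left(\left(- \frac{2}{p} + \frac{p}{7}\right) + 24\right)^{2} = \left(24 - \frac{2}{p} + \frac{p}{7}\right)^{2}$)
$\frac{c{\left(662 \right)}}{Z{\left(958,-796 \right)}} = \frac{\frac{1}{49} \cdot \frac{1}{438244} \left(-14 + 662^{2} + 168 \cdot 662\right)^{2}}{295 - -796} = \frac{\frac{1}{49} \cdot \frac{1}{438244} \left(-14 + 438244 + 111216\right)^{2}}{295 + 796} = \frac{\frac{1}{49} \cdot \frac{1}{438244} \cdot 549446^{2}}{1091} = \frac{1}{49} \cdot \frac{1}{438244} \cdot 301890906916 \cdot \frac{1}{1091} = \frac{75472726729}{5368489} \cdot \frac{1}{1091} = \frac{75472726729}{5857021499}$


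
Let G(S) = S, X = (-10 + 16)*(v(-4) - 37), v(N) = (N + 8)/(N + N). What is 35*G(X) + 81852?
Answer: 73977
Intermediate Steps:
v(N) = (8 + N)/(2*N) (v(N) = (8 + N)/((2*N)) = (8 + N)*(1/(2*N)) = (8 + N)/(2*N))
X = -225 (X = (-10 + 16)*((½)*(8 - 4)/(-4) - 37) = 6*((½)*(-¼)*4 - 37) = 6*(-½ - 37) = 6*(-75/2) = -225)
35*G(X) + 81852 = 35*(-225) + 81852 = -7875 + 81852 = 73977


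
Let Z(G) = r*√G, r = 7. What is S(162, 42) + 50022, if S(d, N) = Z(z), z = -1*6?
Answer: 50022 + 7*I*√6 ≈ 50022.0 + 17.146*I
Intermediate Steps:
z = -6
Z(G) = 7*√G
S(d, N) = 7*I*√6 (S(d, N) = 7*√(-6) = 7*(I*√6) = 7*I*√6)
S(162, 42) + 50022 = 7*I*√6 + 50022 = 50022 + 7*I*√6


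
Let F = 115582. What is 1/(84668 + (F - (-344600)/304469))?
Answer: 304469/60970261850 ≈ 4.9937e-6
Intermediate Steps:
1/(84668 + (F - (-344600)/304469)) = 1/(84668 + (115582 - (-344600)/304469)) = 1/(84668 + (115582 - 1*(-344600/304469))) = 1/(84668 + (115582 + 344600/304469)) = 1/(84668 + 35191480558/304469) = 1/(60970261850/304469) = 304469/60970261850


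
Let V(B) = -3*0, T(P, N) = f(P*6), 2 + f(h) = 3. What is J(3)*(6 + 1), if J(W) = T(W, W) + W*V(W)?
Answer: 7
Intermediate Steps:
f(h) = 1 (f(h) = -2 + 3 = 1)
T(P, N) = 1
V(B) = 0
J(W) = 1 (J(W) = 1 + W*0 = 1 + 0 = 1)
J(3)*(6 + 1) = 1*(6 + 1) = 1*7 = 7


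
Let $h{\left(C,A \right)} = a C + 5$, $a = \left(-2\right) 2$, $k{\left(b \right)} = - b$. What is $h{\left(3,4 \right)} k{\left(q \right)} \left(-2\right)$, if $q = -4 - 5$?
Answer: $126$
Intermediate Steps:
$q = -9$
$a = -4$
$h{\left(C,A \right)} = 5 - 4 C$ ($h{\left(C,A \right)} = - 4 C + 5 = 5 - 4 C$)
$h{\left(3,4 \right)} k{\left(q \right)} \left(-2\right) = \left(5 - 12\right) \left(\left(-1\right) \left(-9\right)\right) \left(-2\right) = \left(5 - 12\right) 9 \left(-2\right) = \left(-7\right) 9 \left(-2\right) = \left(-63\right) \left(-2\right) = 126$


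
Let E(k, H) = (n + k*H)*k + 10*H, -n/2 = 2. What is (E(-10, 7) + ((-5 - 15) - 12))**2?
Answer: 605284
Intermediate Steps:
n = -4 (n = -2*2 = -4)
E(k, H) = 10*H + k*(-4 + H*k) (E(k, H) = (-4 + k*H)*k + 10*H = (-4 + H*k)*k + 10*H = k*(-4 + H*k) + 10*H = 10*H + k*(-4 + H*k))
(E(-10, 7) + ((-5 - 15) - 12))**2 = ((-4*(-10) + 10*7 + 7*(-10)**2) + ((-5 - 15) - 12))**2 = ((40 + 70 + 7*100) + (-20 - 12))**2 = ((40 + 70 + 700) - 32)**2 = (810 - 32)**2 = 778**2 = 605284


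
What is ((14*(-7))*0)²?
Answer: 0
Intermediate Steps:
((14*(-7))*0)² = (-98*0)² = 0² = 0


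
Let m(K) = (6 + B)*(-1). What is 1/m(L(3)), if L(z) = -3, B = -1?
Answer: -⅕ ≈ -0.20000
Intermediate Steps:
m(K) = -5 (m(K) = (6 - 1)*(-1) = 5*(-1) = -5)
1/m(L(3)) = 1/(-5) = -⅕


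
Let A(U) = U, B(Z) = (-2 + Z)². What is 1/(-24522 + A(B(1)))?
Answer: -1/24521 ≈ -4.0781e-5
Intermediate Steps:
1/(-24522 + A(B(1))) = 1/(-24522 + (-2 + 1)²) = 1/(-24522 + (-1)²) = 1/(-24522 + 1) = 1/(-24521) = -1/24521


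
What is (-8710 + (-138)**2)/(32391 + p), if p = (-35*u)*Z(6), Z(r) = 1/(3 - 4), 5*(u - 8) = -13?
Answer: 5167/16290 ≈ 0.31719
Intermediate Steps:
u = 27/5 (u = 8 + (1/5)*(-13) = 8 - 13/5 = 27/5 ≈ 5.4000)
Z(r) = -1 (Z(r) = 1/(-1) = -1)
p = 189 (p = -35*27/5*(-1) = -189*(-1) = 189)
(-8710 + (-138)**2)/(32391 + p) = (-8710 + (-138)**2)/(32391 + 189) = (-8710 + 19044)/32580 = 10334*(1/32580) = 5167/16290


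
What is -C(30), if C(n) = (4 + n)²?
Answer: -1156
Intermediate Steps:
-C(30) = -(4 + 30)² = -1*34² = -1*1156 = -1156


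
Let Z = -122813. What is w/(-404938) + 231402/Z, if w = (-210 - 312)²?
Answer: -63584020284/24865825297 ≈ -2.5571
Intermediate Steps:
w = 272484 (w = (-522)² = 272484)
w/(-404938) + 231402/Z = 272484/(-404938) + 231402/(-122813) = 272484*(-1/404938) + 231402*(-1/122813) = -136242/202469 - 231402/122813 = -63584020284/24865825297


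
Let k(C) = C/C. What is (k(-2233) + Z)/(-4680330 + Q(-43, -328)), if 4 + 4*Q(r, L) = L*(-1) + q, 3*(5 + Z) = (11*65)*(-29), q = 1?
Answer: 82988/56162985 ≈ 0.0014776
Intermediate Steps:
Z = -20750/3 (Z = -5 + ((11*65)*(-29))/3 = -5 + (715*(-29))/3 = -5 + (1/3)*(-20735) = -5 - 20735/3 = -20750/3 ≈ -6916.7)
k(C) = 1
Q(r, L) = -3/4 - L/4 (Q(r, L) = -1 + (L*(-1) + 1)/4 = -1 + (-L + 1)/4 = -1 + (1 - L)/4 = -1 + (1/4 - L/4) = -3/4 - L/4)
(k(-2233) + Z)/(-4680330 + Q(-43, -328)) = (1 - 20750/3)/(-4680330 + (-3/4 - 1/4*(-328))) = -20747/(3*(-4680330 + (-3/4 + 82))) = -20747/(3*(-4680330 + 325/4)) = -20747/(3*(-18720995/4)) = -20747/3*(-4/18720995) = 82988/56162985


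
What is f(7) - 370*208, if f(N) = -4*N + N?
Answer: -76981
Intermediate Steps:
f(N) = -3*N
f(7) - 370*208 = -3*7 - 370*208 = -21 - 76960 = -76981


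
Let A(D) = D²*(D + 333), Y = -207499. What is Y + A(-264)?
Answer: 4601525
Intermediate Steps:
A(D) = D²*(333 + D)
Y + A(-264) = -207499 + (-264)²*(333 - 264) = -207499 + 69696*69 = -207499 + 4809024 = 4601525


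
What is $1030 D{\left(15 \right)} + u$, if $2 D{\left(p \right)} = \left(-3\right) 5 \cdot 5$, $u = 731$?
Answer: $-37894$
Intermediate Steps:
$D{\left(p \right)} = - \frac{75}{2}$ ($D{\left(p \right)} = \frac{\left(-3\right) 5 \cdot 5}{2} = \frac{\left(-15\right) 5}{2} = \frac{1}{2} \left(-75\right) = - \frac{75}{2}$)
$1030 D{\left(15 \right)} + u = 1030 \left(- \frac{75}{2}\right) + 731 = -38625 + 731 = -37894$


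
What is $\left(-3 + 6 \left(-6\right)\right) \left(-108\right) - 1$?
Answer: $4211$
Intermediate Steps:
$\left(-3 + 6 \left(-6\right)\right) \left(-108\right) - 1 = \left(-3 - 36\right) \left(-108\right) - 1 = \left(-39\right) \left(-108\right) - 1 = 4212 - 1 = 4211$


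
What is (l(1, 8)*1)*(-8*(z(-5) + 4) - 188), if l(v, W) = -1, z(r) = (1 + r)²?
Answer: 348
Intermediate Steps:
(l(1, 8)*1)*(-8*(z(-5) + 4) - 188) = (-1*1)*(-8*((1 - 5)² + 4) - 188) = -(-8*((-4)² + 4) - 188) = -(-8*(16 + 4) - 188) = -(-8*20 - 188) = -(-160 - 188) = -1*(-348) = 348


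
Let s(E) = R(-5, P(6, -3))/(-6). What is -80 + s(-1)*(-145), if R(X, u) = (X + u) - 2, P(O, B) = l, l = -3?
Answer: -965/3 ≈ -321.67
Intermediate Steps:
P(O, B) = -3
R(X, u) = -2 + X + u
s(E) = 5/3 (s(E) = (-2 - 5 - 3)/(-6) = -10*(-⅙) = 5/3)
-80 + s(-1)*(-145) = -80 + (5/3)*(-145) = -80 - 725/3 = -965/3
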